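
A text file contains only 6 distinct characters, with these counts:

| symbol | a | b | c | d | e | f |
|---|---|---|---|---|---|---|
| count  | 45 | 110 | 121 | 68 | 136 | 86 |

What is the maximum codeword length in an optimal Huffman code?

Merge the two lowest-weight nodes at each step:
a(45) + d(68) → 113
f(86) + b(110) → 196
113 + c(121) → 234
e(136) + 196 → 332
234 + 332 → 566
The first pair merged (a, d) ends up deepest, at depth 3.

3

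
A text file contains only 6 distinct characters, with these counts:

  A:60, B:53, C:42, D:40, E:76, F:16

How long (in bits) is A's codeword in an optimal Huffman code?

2

Repeatedly merge the two smallest:
combine F(16), D(40) → 56
combine C(42), B(53) → 95
combine 56, A(60) → 116
combine E(76), 95 → 171
combine 116, 171 → 287
The subtree containing A is merged 2 times, so code length = 2.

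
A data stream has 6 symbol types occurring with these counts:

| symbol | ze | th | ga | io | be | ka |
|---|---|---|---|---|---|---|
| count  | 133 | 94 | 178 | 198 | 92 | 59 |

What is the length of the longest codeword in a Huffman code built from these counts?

Merge the two lowest-weight nodes at each step:
merge ka(59) and be(92): 151
merge th(94) and ze(133): 227
merge 151 and ga(178): 329
merge io(198) and 227: 425
merge 329 and 425: 754
The rarest symbols sit at the bottom; the longest codeword is 3 bits.

3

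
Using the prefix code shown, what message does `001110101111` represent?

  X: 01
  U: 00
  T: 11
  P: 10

Read left to right; each codeword is recognised as soon as it completes (prefix code):
  00→U | 11→T | 10→P | 10→P | 11→T | 11→T
Decoded message: UTPPTT

UTPPTT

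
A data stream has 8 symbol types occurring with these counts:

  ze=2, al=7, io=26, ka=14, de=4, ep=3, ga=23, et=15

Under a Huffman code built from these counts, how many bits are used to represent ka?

Repeatedly merge the two smallest:
ze(2) + ep(3) → 5
de(4) + 5 → 9
al(7) + 9 → 16
ka(14) + et(15) → 29
16 + ga(23) → 39
io(26) + 29 → 55
39 + 55 → 94
The subtree containing ka is merged 3 times, so code length = 3.

3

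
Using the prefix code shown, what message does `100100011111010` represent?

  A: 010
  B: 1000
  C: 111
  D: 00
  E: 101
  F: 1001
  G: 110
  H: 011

Read left to right; each codeword is recognised as soon as it completes (prefix code):
  1001→F | 00→D | 011→H | 111→C | 010→A
Decoded message: FDHCA

FDHCA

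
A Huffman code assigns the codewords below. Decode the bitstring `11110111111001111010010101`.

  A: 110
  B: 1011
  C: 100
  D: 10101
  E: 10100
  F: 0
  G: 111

GBGCGED

Read left to right; each codeword is recognised as soon as it completes (prefix code):
  111→G | 1011→B | 111→G | 100→C | 111→G | 10100→E | 10101→D
Decoded message: GBGCGED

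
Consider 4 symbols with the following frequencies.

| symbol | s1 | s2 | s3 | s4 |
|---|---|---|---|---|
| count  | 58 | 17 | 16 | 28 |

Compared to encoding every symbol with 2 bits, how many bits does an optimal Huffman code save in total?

25

Fixed-length: 2 bits × 119 symbols = 238 bits.
Huffman merges:
combine s3(16), s2(17) → 33
combine s4(28), 33 → 61
combine s1(58), 61 → 119
Huffman total = 33 + 61 + 119 = 213 bits.
Saving = 238 − 213 = 25 bits.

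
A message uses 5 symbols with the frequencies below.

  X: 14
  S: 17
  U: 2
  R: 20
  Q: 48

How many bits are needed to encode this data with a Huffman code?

Build the Huffman tree bottom-up:
merge U(2) and X(14): 16
merge 16 and S(17): 33
merge R(20) and 33: 53
merge Q(48) and 53: 101
Each symbol's bit-cost is frequency × depth; summing gives 203 bits (equivalently 16 + 33 + 53 + 101).

203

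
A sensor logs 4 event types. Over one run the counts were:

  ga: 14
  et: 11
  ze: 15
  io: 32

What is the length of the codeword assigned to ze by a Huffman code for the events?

Repeatedly merge the two smallest:
et(11) + ga(14) → 25
ze(15) + 25 → 40
io(32) + 40 → 72
The subtree containing ze is merged 2 times, so code length = 2.

2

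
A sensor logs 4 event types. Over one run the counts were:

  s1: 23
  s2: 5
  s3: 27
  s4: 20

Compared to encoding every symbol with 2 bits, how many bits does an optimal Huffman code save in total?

Fixed-length: 2 bits × 75 symbols = 150 bits.
Huffman merges:
s2(5) + s4(20) → 25
s1(23) + 25 → 48
s3(27) + 48 → 75
Huffman total = 25 + 48 + 75 = 148 bits.
Saving = 150 − 148 = 2 bits.

2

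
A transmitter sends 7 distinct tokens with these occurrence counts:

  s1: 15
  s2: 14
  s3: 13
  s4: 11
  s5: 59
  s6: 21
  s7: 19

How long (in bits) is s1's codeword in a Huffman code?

4

Huffman merges, smallest pair first:
s4(11) + s3(13) → 24
s2(14) + s1(15) → 29
s7(19) + s6(21) → 40
24 + 29 → 53
40 + 53 → 93
s5(59) + 93 → 152
The subtree containing s1 is merged 4 times, so code length = 4.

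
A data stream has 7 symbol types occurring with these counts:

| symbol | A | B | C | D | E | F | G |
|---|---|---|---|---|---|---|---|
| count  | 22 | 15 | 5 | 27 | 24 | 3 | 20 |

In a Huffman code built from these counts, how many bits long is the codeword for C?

Repeatedly merge the two smallest:
merge F(3) and C(5): 8
merge 8 and B(15): 23
merge G(20) and A(22): 42
merge 23 and E(24): 47
merge D(27) and 42: 69
merge 47 and 69: 116
The subtree containing C is merged 4 times, so code length = 4.

4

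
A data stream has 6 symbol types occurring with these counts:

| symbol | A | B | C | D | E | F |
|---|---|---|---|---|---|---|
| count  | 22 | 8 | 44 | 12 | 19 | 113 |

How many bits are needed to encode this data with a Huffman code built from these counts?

Build the Huffman tree bottom-up:
combine B(8), D(12) → 20
combine E(19), 20 → 39
combine A(22), 39 → 61
combine C(44), 61 → 105
combine 105, F(113) → 218
The encoded length is the sum of every internal node's weight: 20 + 39 + 61 + 105 + 218 = 443 bits.

443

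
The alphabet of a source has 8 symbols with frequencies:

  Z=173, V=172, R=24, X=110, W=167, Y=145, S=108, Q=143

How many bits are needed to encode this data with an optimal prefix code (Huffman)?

3085

Merge the two smallest weights repeatedly:
combine R(24), S(108) → 132
combine X(110), 132 → 242
combine Q(143), Y(145) → 288
combine W(167), V(172) → 339
combine Z(173), 242 → 415
combine 288, 339 → 627
combine 415, 627 → 1042
The encoded length is the sum of every internal node's weight: 132 + 242 + 288 + 339 + 415 + 627 + 1042 = 3085 bits.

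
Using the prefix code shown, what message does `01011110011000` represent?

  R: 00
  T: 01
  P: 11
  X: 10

TTPXTXR

Read left to right; each codeword is recognised as soon as it completes (prefix code):
  01→T | 01→T | 11→P | 10→X | 01→T | 10→X | 00→R
Decoded message: TTPXTXR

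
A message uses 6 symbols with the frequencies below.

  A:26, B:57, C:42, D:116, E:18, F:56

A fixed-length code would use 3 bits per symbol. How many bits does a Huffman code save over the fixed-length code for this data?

188

Fixed-length: 3 bits × 315 symbols = 945 bits.
Huffman merges:
combine E(18), A(26) → 44
combine C(42), 44 → 86
combine F(56), B(57) → 113
combine 86, 113 → 199
combine D(116), 199 → 315
Huffman total = 44 + 86 + 113 + 199 + 315 = 757 bits.
Saving = 945 − 757 = 188 bits.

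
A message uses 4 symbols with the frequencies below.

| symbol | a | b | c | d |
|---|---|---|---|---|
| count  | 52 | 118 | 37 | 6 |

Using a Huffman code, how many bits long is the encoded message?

Build the Huffman tree bottom-up:
combine d(6), c(37) → 43
combine 43, a(52) → 95
combine 95, b(118) → 213
Total encoded bits = sum of merged weights = 43 + 95 + 213 = 351.

351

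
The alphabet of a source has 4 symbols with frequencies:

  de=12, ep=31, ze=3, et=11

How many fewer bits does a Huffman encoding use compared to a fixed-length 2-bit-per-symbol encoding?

Fixed-length: 2 bits × 57 symbols = 114 bits.
Huffman merges:
ze(3) + et(11) → 14
de(12) + 14 → 26
26 + ep(31) → 57
Huffman total = 14 + 26 + 57 = 97 bits.
Saving = 114 − 97 = 17 bits.

17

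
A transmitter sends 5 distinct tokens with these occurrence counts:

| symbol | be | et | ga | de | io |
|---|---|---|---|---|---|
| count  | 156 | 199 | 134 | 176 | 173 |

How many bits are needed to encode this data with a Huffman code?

1966

Greedily combine the two least-frequent nodes:
ga(134) + be(156) → 290
io(173) + de(176) → 349
et(199) + 290 → 489
349 + 489 → 838
The encoded length is the sum of every internal node's weight: 290 + 349 + 489 + 838 = 1966 bits.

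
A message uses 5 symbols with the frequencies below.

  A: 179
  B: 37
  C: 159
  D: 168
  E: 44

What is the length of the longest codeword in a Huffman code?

3

Merge the two lowest-weight nodes at each step:
merge B(37) and E(44): 81
merge 81 and C(159): 240
merge D(168) and A(179): 347
merge 240 and 347: 587
The rarest symbols sit at the bottom; the longest codeword is 3 bits.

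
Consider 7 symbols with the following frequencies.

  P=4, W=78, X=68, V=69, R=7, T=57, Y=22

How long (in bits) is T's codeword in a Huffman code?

3

Huffman merges, smallest pair first:
P(4) + R(7) → 11
11 + Y(22) → 33
33 + T(57) → 90
X(68) + V(69) → 137
W(78) + 90 → 168
137 + 168 → 305
T sits 3 levels below the root, so its codeword is 3 bits.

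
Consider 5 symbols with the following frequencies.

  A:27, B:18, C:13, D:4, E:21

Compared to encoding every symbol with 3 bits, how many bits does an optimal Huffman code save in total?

66

Fixed-length: 3 bits × 83 symbols = 249 bits.
Huffman merges:
D(4) + C(13) → 17
17 + B(18) → 35
E(21) + A(27) → 48
35 + 48 → 83
Huffman total = 17 + 35 + 48 + 83 = 183 bits.
Saving = 249 − 183 = 66 bits.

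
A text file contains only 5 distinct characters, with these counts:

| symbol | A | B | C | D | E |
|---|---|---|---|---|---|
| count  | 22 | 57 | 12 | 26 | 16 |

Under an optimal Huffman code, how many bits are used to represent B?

Build the tree from the bottom:
merge C(12) and E(16): 28
merge A(22) and D(26): 48
merge 28 and 48: 76
merge B(57) and 76: 133
B is merged only at the final step, so code length = 1.

1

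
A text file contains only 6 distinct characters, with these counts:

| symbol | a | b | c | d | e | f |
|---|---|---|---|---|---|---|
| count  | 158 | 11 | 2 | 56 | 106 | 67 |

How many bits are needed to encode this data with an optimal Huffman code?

Greedily combine the two least-frequent nodes:
merge c(2) and b(11): 13
merge 13 and d(56): 69
merge f(67) and 69: 136
merge e(106) and 136: 242
merge a(158) and 242: 400
Each symbol's bit-cost is frequency × depth; summing gives 860 bits (equivalently 13 + 69 + 136 + 242 + 400).

860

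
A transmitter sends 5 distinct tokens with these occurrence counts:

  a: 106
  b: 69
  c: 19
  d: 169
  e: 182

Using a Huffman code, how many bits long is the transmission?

1178

Build the Huffman tree bottom-up:
c(19) + b(69) → 88
88 + a(106) → 194
d(169) + e(182) → 351
194 + 351 → 545
Each symbol's bit-cost is frequency × depth; summing gives 1178 bits (equivalently 88 + 194 + 351 + 545).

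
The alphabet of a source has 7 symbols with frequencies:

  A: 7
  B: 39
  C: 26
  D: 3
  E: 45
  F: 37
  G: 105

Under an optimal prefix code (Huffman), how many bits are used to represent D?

Huffman merges, smallest pair first:
merge D(3) and A(7): 10
merge 10 and C(26): 36
merge 36 and F(37): 73
merge B(39) and E(45): 84
merge 73 and 84: 157
merge G(105) and 157: 262
D sits 5 levels below the root, so its codeword is 5 bits.

5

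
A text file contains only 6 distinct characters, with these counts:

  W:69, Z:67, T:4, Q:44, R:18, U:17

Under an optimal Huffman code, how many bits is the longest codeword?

4

Merge the two lowest-weight nodes at each step:
T(4) + U(17) → 21
R(18) + 21 → 39
39 + Q(44) → 83
Z(67) + W(69) → 136
83 + 136 → 219
The first pair merged (T, U) ends up deepest, at depth 4.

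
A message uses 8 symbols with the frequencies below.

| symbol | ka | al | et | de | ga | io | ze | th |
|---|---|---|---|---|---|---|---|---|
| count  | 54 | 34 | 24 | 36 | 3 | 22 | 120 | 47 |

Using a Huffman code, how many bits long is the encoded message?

920

Merge the two smallest weights repeatedly:
combine ga(3), io(22) → 25
combine et(24), 25 → 49
combine al(34), de(36) → 70
combine th(47), 49 → 96
combine ka(54), 70 → 124
combine 96, ze(120) → 216
combine 124, 216 → 340
Each symbol's bit-cost is frequency × depth; summing gives 920 bits (equivalently 25 + 49 + 70 + 96 + 124 + 216 + 340).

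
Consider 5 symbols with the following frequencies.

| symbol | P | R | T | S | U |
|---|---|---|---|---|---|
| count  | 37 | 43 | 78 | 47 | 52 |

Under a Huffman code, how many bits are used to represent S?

Build the tree from the bottom:
merge P(37) and R(43): 80
merge S(47) and U(52): 99
merge T(78) and 80: 158
merge 99 and 158: 257
S's leaf is at depth 2, giving a 2-bit codeword.

2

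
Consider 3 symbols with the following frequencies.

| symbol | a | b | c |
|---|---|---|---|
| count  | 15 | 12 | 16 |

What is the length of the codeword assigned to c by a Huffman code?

Build the tree from the bottom:
b(12) + a(15) → 27
c(16) + 27 → 43
c sits one level below the root: a 1-bit codeword.

1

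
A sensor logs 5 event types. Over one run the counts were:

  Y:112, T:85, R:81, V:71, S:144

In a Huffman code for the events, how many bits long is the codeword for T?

2

Build the tree from the bottom:
combine V(71), R(81) → 152
combine T(85), Y(112) → 197
combine S(144), 152 → 296
combine 197, 296 → 493
T's leaf is at depth 2, giving a 2-bit codeword.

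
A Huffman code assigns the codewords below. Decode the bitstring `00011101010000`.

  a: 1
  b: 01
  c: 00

cbaabbcc

Read left to right; each codeword is recognised as soon as it completes (prefix code):
  00→c | 01→b | 1→a | 1→a | 01→b | 01→b | 00→c | 00→c
Decoded message: cbaabbcc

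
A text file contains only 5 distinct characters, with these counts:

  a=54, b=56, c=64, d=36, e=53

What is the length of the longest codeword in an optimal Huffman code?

3

Merge the two lowest-weight nodes at each step:
d(36) + e(53) → 89
a(54) + b(56) → 110
c(64) + 89 → 153
110 + 153 → 263
Maximum depth reached is 3.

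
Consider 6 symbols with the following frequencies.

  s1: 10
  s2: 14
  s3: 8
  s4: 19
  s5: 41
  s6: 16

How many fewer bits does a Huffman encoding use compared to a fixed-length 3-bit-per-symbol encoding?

64

Fixed-length: 3 bits × 108 symbols = 324 bits.
Huffman merges:
merge s3(8) and s1(10): 18
merge s2(14) and s6(16): 30
merge 18 and s4(19): 37
merge 30 and 37: 67
merge s5(41) and 67: 108
Huffman total = 18 + 30 + 37 + 67 + 108 = 260 bits.
Saving = 324 − 260 = 64 bits.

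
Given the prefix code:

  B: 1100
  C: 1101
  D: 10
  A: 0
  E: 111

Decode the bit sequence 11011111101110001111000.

Read left to right; each codeword is recognised as soon as it completes (prefix code):
  1101→C | 111→E | 1101→C | 1100→B | 0→A | 111→E | 10→D | 0→A | 0→A
Decoded message: CECBAEDAA

CECBAEDAA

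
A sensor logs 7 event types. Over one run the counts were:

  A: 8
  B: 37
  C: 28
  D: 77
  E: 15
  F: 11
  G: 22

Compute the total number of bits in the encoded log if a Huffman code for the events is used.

493

Merge the two smallest weights repeatedly:
A(8) + F(11) → 19
E(15) + 19 → 34
G(22) + C(28) → 50
34 + B(37) → 71
50 + 71 → 121
D(77) + 121 → 198
The encoded length is the sum of every internal node's weight: 19 + 34 + 50 + 71 + 121 + 198 = 493 bits.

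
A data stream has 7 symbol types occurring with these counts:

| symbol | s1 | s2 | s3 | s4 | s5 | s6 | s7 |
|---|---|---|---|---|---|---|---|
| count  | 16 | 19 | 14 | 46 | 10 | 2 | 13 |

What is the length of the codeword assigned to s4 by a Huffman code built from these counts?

Repeatedly merge the two smallest:
merge s6(2) and s5(10): 12
merge 12 and s7(13): 25
merge s3(14) and s1(16): 30
merge s2(19) and 25: 44
merge 30 and 44: 74
merge s4(46) and 74: 120
s4 is merged only at the final step, so code length = 1.

1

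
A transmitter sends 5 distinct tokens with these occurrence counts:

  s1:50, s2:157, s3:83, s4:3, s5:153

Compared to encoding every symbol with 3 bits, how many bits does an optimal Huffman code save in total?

414

Fixed-length: 3 bits × 446 symbols = 1338 bits.
Huffman merges:
merge s4(3) and s1(50): 53
merge 53 and s3(83): 136
merge 136 and s5(153): 289
merge s2(157) and 289: 446
Huffman total = 53 + 136 + 289 + 446 = 924 bits.
Saving = 1338 − 924 = 414 bits.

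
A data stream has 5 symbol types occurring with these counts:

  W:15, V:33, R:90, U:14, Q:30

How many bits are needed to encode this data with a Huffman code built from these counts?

Greedily combine the two least-frequent nodes:
combine U(14), W(15) → 29
combine 29, Q(30) → 59
combine V(33), 59 → 92
combine R(90), 92 → 182
Each symbol's bit-cost is frequency × depth; summing gives 362 bits (equivalently 29 + 59 + 92 + 182).

362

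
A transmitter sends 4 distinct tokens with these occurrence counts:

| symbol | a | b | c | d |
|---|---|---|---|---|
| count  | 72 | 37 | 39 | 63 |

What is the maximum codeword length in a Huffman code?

2

Merge the two lowest-weight nodes at each step:
combine b(37), c(39) → 76
combine d(63), a(72) → 135
combine 76, 135 → 211
The rarest symbols sit at the bottom; the longest codeword is 2 bits.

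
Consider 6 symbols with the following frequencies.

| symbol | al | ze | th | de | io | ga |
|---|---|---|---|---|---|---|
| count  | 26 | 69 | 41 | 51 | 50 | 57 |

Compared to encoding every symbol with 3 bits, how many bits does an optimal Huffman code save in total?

126

Fixed-length: 3 bits × 294 symbols = 882 bits.
Huffman merges:
al(26) + th(41) → 67
io(50) + de(51) → 101
ga(57) + 67 → 124
ze(69) + 101 → 170
124 + 170 → 294
Huffman total = 67 + 101 + 124 + 170 + 294 = 756 bits.
Saving = 882 − 756 = 126 bits.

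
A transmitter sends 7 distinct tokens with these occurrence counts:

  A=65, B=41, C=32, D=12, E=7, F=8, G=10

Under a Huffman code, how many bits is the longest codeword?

Merge the two lowest-weight nodes at each step:
combine E(7), F(8) → 15
combine G(10), D(12) → 22
combine 15, 22 → 37
combine C(32), 37 → 69
combine B(41), A(65) → 106
combine 69, 106 → 175
Maximum depth reached is 4.

4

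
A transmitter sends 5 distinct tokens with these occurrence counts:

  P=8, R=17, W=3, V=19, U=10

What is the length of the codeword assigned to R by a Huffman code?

2

Huffman merges, smallest pair first:
combine W(3), P(8) → 11
combine U(10), 11 → 21
combine R(17), V(19) → 36
combine 21, 36 → 57
R's leaf is at depth 2, giving a 2-bit codeword.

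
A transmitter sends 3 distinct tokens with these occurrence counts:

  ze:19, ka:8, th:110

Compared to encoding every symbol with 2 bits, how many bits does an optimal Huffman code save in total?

Fixed-length: 2 bits × 137 symbols = 274 bits.
Huffman merges:
combine ka(8), ze(19) → 27
combine 27, th(110) → 137
Huffman total = 27 + 137 = 164 bits.
Saving = 274 − 164 = 110 bits.

110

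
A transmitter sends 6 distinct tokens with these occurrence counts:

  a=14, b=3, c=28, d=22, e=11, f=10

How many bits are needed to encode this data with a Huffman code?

213

Build the Huffman tree bottom-up:
merge b(3) and f(10): 13
merge e(11) and 13: 24
merge a(14) and d(22): 36
merge 24 and c(28): 52
merge 36 and 52: 88
The encoded length is the sum of every internal node's weight: 13 + 24 + 36 + 52 + 88 = 213 bits.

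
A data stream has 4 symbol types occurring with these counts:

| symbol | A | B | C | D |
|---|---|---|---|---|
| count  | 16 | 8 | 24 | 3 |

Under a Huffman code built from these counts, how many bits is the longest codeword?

3

Merge the two lowest-weight nodes at each step:
D(3) + B(8) → 11
11 + A(16) → 27
C(24) + 27 → 51
The first pair merged (D, B) ends up deepest, at depth 3.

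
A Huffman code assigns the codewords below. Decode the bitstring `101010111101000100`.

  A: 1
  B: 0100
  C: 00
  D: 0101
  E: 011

ADEAABB

Read left to right; each codeword is recognised as soon as it completes (prefix code):
  1→A | 0101→D | 011→E | 1→A | 1→A | 0100→B | 0100→B
Decoded message: ADEAABB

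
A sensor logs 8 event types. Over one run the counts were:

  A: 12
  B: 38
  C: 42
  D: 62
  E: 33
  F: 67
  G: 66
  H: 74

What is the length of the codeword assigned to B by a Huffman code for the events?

3

Build the tree from the bottom:
combine A(12), E(33) → 45
combine B(38), C(42) → 80
combine 45, D(62) → 107
combine G(66), F(67) → 133
combine H(74), 80 → 154
combine 107, 133 → 240
combine 154, 240 → 394
The subtree containing B is merged 3 times, so code length = 3.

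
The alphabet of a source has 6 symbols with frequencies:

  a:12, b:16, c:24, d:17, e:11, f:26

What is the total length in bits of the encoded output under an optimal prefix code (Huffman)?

268

Greedily combine the two least-frequent nodes:
combine e(11), a(12) → 23
combine b(16), d(17) → 33
combine 23, c(24) → 47
combine f(26), 33 → 59
combine 47, 59 → 106
Total encoded bits = sum of merged weights = 23 + 33 + 47 + 59 + 106 = 268.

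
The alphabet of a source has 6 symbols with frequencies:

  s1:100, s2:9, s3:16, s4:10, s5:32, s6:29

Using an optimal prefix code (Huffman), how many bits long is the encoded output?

407

Greedily combine the two least-frequent nodes:
s2(9) + s4(10) → 19
s3(16) + 19 → 35
s6(29) + s5(32) → 61
35 + 61 → 96
96 + s1(100) → 196
The encoded length is the sum of every internal node's weight: 19 + 35 + 61 + 96 + 196 = 407 bits.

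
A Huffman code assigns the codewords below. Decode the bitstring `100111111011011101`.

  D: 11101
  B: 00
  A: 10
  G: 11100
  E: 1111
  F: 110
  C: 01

Read left to right; each codeword is recognised as soon as it completes (prefix code):
  10→A | 01→C | 1111→E | 10→A | 110→F | 11101→D
Decoded message: ACEAFD

ACEAFD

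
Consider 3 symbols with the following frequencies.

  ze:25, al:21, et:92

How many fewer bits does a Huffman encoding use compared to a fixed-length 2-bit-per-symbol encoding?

92

Fixed-length: 2 bits × 138 symbols = 276 bits.
Huffman merges:
al(21) + ze(25) → 46
46 + et(92) → 138
Huffman total = 46 + 138 = 184 bits.
Saving = 276 − 184 = 92 bits.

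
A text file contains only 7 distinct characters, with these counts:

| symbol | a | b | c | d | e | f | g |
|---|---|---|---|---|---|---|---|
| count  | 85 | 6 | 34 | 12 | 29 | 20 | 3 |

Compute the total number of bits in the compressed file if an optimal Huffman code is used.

Merge the two smallest weights repeatedly:
merge g(3) and b(6): 9
merge 9 and d(12): 21
merge f(20) and 21: 41
merge e(29) and c(34): 63
merge 41 and 63: 104
merge a(85) and 104: 189
The encoded length is the sum of every internal node's weight: 9 + 21 + 41 + 63 + 104 + 189 = 427 bits.

427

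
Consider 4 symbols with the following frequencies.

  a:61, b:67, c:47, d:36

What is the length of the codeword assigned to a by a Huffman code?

2

Repeatedly merge the two smallest:
merge d(36) and c(47): 83
merge a(61) and b(67): 128
merge 83 and 128: 211
The subtree containing a is merged 2 times, so code length = 2.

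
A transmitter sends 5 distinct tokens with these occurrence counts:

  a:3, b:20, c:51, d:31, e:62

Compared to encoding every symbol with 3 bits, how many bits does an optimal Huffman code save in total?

Fixed-length: 3 bits × 167 symbols = 501 bits.
Huffman merges:
a(3) + b(20) → 23
23 + d(31) → 54
c(51) + 54 → 105
e(62) + 105 → 167
Huffman total = 23 + 54 + 105 + 167 = 349 bits.
Saving = 501 − 349 = 152 bits.

152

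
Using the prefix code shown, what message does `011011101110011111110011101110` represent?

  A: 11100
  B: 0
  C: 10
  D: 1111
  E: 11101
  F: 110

Read left to right; each codeword is recognised as soon as it completes (prefix code):
  0→B | 110→F | 11101→E | 110→F | 0→B | 1111→D | 11100→A | 11101→E | 110→F
Decoded message: BFEFBDAEF

BFEFBDAEF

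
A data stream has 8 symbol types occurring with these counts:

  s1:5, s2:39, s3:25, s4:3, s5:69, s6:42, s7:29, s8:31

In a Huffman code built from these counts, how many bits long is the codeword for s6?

Build the tree from the bottom:
merge s4(3) and s1(5): 8
merge 8 and s3(25): 33
merge s7(29) and s8(31): 60
merge 33 and s2(39): 72
merge s6(42) and 60: 102
merge s5(69) and 72: 141
merge 102 and 141: 243
s6's leaf is at depth 2, giving a 2-bit codeword.

2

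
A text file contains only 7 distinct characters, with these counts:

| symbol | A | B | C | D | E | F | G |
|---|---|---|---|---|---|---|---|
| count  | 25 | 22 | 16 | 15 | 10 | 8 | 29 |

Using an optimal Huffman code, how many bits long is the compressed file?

Build the Huffman tree bottom-up:
F(8) + E(10) → 18
D(15) + C(16) → 31
18 + B(22) → 40
A(25) + G(29) → 54
31 + 40 → 71
54 + 71 → 125
Each symbol's bit-cost is frequency × depth; summing gives 339 bits (equivalently 18 + 31 + 40 + 54 + 71 + 125).

339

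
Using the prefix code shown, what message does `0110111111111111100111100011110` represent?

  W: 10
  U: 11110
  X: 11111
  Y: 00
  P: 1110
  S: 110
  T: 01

TWXXPTPYU

Read left to right; each codeword is recognised as soon as it completes (prefix code):
  01→T | 10→W | 11111→X | 11111→X | 1110→P | 01→T | 1110→P | 00→Y | 11110→U
Decoded message: TWXXPTPYU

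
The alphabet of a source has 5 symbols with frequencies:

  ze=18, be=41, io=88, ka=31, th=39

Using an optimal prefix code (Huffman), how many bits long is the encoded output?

475

Greedily combine the two least-frequent nodes:
merge ze(18) and ka(31): 49
merge th(39) and be(41): 80
merge 49 and 80: 129
merge io(88) and 129: 217
The encoded length is the sum of every internal node's weight: 49 + 80 + 129 + 217 = 475 bits.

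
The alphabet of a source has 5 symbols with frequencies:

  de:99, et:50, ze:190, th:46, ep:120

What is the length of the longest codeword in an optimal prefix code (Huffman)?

Merge the two lowest-weight nodes at each step:
combine th(46), et(50) → 96
combine 96, de(99) → 195
combine ep(120), ze(190) → 310
combine 195, 310 → 505
The rarest symbols sit at the bottom; the longest codeword is 3 bits.

3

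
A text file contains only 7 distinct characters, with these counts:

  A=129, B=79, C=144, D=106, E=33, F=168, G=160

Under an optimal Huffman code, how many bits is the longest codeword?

Merge the two lowest-weight nodes at each step:
merge E(33) and B(79): 112
merge D(106) and 112: 218
merge A(129) and C(144): 273
merge G(160) and F(168): 328
merge 218 and 273: 491
merge 328 and 491: 819
The first pair merged (E, B) ends up deepest, at depth 4.

4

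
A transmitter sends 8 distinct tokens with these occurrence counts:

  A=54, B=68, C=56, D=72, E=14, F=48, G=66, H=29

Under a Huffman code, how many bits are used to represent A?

Build the tree from the bottom:
E(14) + H(29) → 43
43 + F(48) → 91
A(54) + C(56) → 110
G(66) + B(68) → 134
D(72) + 91 → 163
110 + 134 → 244
163 + 244 → 407
The subtree containing A is merged 3 times, so code length = 3.

3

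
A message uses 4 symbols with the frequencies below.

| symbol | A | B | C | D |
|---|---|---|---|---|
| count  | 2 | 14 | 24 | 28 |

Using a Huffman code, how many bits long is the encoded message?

124

Build the Huffman tree bottom-up:
merge A(2) and B(14): 16
merge 16 and C(24): 40
merge D(28) and 40: 68
Total encoded bits = sum of merged weights = 16 + 40 + 68 = 124.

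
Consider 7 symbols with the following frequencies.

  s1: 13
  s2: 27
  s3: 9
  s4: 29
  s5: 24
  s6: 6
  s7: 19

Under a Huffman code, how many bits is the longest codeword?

Merge the two lowest-weight nodes at each step:
combine s6(6), s3(9) → 15
combine s1(13), 15 → 28
combine s7(19), s5(24) → 43
combine s2(27), 28 → 55
combine s4(29), 43 → 72
combine 55, 72 → 127
Maximum depth reached is 4.

4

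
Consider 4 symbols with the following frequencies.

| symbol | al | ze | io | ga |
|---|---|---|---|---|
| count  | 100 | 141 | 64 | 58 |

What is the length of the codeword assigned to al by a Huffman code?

2

Repeatedly merge the two smallest:
ga(58) + io(64) → 122
al(100) + 122 → 222
ze(141) + 222 → 363
al sits 2 levels below the root, so its codeword is 2 bits.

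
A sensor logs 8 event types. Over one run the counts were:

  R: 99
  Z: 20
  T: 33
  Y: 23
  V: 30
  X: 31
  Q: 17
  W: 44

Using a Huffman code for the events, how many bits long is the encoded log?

Greedily combine the two least-frequent nodes:
combine Q(17), Z(20) → 37
combine Y(23), V(30) → 53
combine X(31), T(33) → 64
combine 37, W(44) → 81
combine 53, 64 → 117
combine 81, R(99) → 180
combine 117, 180 → 297
Each symbol's bit-cost is frequency × depth; summing gives 829 bits (equivalently 37 + 53 + 64 + 81 + 117 + 180 + 297).

829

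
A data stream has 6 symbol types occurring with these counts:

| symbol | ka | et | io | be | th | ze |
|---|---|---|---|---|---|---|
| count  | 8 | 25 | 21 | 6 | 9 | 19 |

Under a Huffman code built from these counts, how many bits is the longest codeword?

4

Merge the two lowest-weight nodes at each step:
merge be(6) and ka(8): 14
merge th(9) and 14: 23
merge ze(19) and io(21): 40
merge 23 and et(25): 48
merge 40 and 48: 88
The rarest symbols sit at the bottom; the longest codeword is 4 bits.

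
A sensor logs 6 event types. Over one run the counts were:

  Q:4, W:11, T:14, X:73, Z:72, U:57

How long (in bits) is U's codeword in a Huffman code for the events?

Repeatedly merge the two smallest:
merge Q(4) and W(11): 15
merge T(14) and 15: 29
merge 29 and U(57): 86
merge Z(72) and X(73): 145
merge 86 and 145: 231
U's leaf is at depth 2, giving a 2-bit codeword.

2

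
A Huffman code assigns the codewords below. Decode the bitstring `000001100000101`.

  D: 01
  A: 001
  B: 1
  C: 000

CABCAD

Read left to right; each codeword is recognised as soon as it completes (prefix code):
  000→C | 001→A | 1→B | 000→C | 001→A | 01→D
Decoded message: CABCAD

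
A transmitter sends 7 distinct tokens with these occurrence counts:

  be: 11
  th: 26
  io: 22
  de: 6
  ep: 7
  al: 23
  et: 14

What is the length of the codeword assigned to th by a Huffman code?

2

Repeatedly merge the two smallest:
combine de(6), ep(7) → 13
combine be(11), 13 → 24
combine et(14), io(22) → 36
combine al(23), 24 → 47
combine th(26), 36 → 62
combine 47, 62 → 109
th's leaf is at depth 2, giving a 2-bit codeword.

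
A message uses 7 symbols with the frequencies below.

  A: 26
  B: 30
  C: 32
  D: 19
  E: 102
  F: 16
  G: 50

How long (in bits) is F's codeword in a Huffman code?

4

Build the tree from the bottom:
merge F(16) and D(19): 35
merge A(26) and B(30): 56
merge C(32) and 35: 67
merge G(50) and 56: 106
merge 67 and E(102): 169
merge 106 and 169: 275
The subtree containing F is merged 4 times, so code length = 4.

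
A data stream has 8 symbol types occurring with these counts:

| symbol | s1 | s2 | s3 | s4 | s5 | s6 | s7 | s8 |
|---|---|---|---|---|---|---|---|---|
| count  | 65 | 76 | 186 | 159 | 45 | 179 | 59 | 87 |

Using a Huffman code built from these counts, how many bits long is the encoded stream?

Greedily combine the two least-frequent nodes:
s5(45) + s7(59) → 104
s1(65) + s2(76) → 141
s8(87) + 104 → 191
141 + s4(159) → 300
s6(179) + s3(186) → 365
191 + 300 → 491
365 + 491 → 856
Total encoded bits = sum of merged weights = 104 + 141 + 191 + 300 + 365 + 491 + 856 = 2448.

2448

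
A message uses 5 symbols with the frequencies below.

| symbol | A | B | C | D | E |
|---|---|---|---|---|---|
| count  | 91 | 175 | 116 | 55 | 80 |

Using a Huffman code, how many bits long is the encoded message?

1169

Build the Huffman tree bottom-up:
merge D(55) and E(80): 135
merge A(91) and C(116): 207
merge 135 and B(175): 310
merge 207 and 310: 517
Total encoded bits = sum of merged weights = 135 + 207 + 310 + 517 = 1169.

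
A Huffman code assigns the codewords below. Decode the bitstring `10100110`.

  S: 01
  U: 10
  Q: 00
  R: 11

Read left to right; each codeword is recognised as soon as it completes (prefix code):
  10→U | 10→U | 01→S | 10→U
Decoded message: UUSU

UUSU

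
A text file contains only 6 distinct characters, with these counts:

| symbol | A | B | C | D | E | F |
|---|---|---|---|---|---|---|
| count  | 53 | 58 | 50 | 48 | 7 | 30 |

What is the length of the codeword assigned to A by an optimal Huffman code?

2

Huffman merges, smallest pair first:
combine E(7), F(30) → 37
combine 37, D(48) → 85
combine C(50), A(53) → 103
combine B(58), 85 → 143
combine 103, 143 → 246
A sits 2 levels below the root, so its codeword is 2 bits.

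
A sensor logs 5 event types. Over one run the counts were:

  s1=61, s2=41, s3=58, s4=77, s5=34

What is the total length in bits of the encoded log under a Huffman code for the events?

617

Greedily combine the two least-frequent nodes:
s5(34) + s2(41) → 75
s3(58) + s1(61) → 119
75 + s4(77) → 152
119 + 152 → 271
Each symbol's bit-cost is frequency × depth; summing gives 617 bits (equivalently 75 + 119 + 152 + 271).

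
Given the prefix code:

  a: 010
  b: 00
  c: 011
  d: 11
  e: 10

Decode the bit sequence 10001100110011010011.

Read left to right; each codeword is recognised as soon as it completes (prefix code):
  10→e | 00→b | 11→d | 00→b | 11→d | 00→b | 11→d | 010→a | 011→c
Decoded message: ebdbdbdac

ebdbdbdac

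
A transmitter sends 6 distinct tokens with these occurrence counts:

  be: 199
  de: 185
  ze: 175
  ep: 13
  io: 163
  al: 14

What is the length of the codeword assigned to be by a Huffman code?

Huffman merges, smallest pair first:
merge ep(13) and al(14): 27
merge 27 and io(163): 190
merge ze(175) and de(185): 360
merge 190 and be(199): 389
merge 360 and 389: 749
be's leaf is at depth 2, giving a 2-bit codeword.

2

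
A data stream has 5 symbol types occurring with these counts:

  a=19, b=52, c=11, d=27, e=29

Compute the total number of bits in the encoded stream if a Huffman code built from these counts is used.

306

Build the Huffman tree bottom-up:
combine c(11), a(19) → 30
combine d(27), e(29) → 56
combine 30, b(52) → 82
combine 56, 82 → 138
Total encoded bits = sum of merged weights = 30 + 56 + 82 + 138 = 306.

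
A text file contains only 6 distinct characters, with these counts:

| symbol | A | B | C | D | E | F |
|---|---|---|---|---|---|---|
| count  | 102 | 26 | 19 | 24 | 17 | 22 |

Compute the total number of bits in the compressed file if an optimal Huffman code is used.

Merge the two smallest weights repeatedly:
combine E(17), C(19) → 36
combine F(22), D(24) → 46
combine B(26), 36 → 62
combine 46, 62 → 108
combine A(102), 108 → 210
Each symbol's bit-cost is frequency × depth; summing gives 462 bits (equivalently 36 + 46 + 62 + 108 + 210).

462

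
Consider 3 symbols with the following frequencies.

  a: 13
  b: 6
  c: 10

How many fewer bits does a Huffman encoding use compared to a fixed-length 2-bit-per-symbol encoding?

Fixed-length: 2 bits × 29 symbols = 58 bits.
Huffman merges:
combine b(6), c(10) → 16
combine a(13), 16 → 29
Huffman total = 16 + 29 = 45 bits.
Saving = 58 − 45 = 13 bits.

13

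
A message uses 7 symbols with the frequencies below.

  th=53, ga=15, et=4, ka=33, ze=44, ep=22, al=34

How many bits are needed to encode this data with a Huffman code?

537

Merge the two smallest weights repeatedly:
merge et(4) and ga(15): 19
merge 19 and ep(22): 41
merge ka(33) and al(34): 67
merge 41 and ze(44): 85
merge th(53) and 67: 120
merge 85 and 120: 205
Each symbol's bit-cost is frequency × depth; summing gives 537 bits (equivalently 19 + 41 + 67 + 85 + 120 + 205).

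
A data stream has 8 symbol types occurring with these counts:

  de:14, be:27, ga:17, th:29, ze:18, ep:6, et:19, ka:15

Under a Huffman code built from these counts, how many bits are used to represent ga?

3

Build the tree from the bottom:
ep(6) + de(14) → 20
ka(15) + ga(17) → 32
ze(18) + et(19) → 37
20 + be(27) → 47
th(29) + 32 → 61
37 + 47 → 84
61 + 84 → 145
ga sits 3 levels below the root, so its codeword is 3 bits.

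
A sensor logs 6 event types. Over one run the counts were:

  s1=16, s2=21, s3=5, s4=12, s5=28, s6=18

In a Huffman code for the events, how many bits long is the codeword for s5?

2

Build the tree from the bottom:
merge s3(5) and s4(12): 17
merge s1(16) and 17: 33
merge s6(18) and s2(21): 39
merge s5(28) and 33: 61
merge 39 and 61: 100
s5 sits 2 levels below the root, so its codeword is 2 bits.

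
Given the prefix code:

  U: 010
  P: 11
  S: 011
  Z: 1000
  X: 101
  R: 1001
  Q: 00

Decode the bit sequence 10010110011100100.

RSQPRQ

Read left to right; each codeword is recognised as soon as it completes (prefix code):
  1001→R | 011→S | 00→Q | 11→P | 1001→R | 00→Q
Decoded message: RSQPRQ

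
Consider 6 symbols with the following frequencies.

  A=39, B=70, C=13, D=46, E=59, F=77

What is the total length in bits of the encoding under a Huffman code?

Merge the two smallest weights repeatedly:
combine C(13), A(39) → 52
combine D(46), 52 → 98
combine E(59), B(70) → 129
combine F(77), 98 → 175
combine 129, 175 → 304
The encoded length is the sum of every internal node's weight: 52 + 98 + 129 + 175 + 304 = 758 bits.

758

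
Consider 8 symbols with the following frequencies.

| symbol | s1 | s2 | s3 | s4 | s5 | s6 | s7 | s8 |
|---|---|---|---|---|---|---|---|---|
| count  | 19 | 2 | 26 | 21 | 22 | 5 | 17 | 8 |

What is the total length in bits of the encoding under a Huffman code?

Build the Huffman tree bottom-up:
combine s2(2), s6(5) → 7
combine 7, s8(8) → 15
combine 15, s7(17) → 32
combine s1(19), s4(21) → 40
combine s5(22), s3(26) → 48
combine 32, 40 → 72
combine 48, 72 → 120
The encoded length is the sum of every internal node's weight: 7 + 15 + 32 + 40 + 48 + 72 + 120 = 334 bits.

334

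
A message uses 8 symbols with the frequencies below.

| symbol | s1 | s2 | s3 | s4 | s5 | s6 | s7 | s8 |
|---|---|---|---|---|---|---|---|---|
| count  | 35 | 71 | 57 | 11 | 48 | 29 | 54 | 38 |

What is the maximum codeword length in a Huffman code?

Merge the two lowest-weight nodes at each step:
merge s4(11) and s6(29): 40
merge s1(35) and s8(38): 73
merge 40 and s5(48): 88
merge s7(54) and s3(57): 111
merge s2(71) and 73: 144
merge 88 and 111: 199
merge 144 and 199: 343
The first pair merged (s4, s6) ends up deepest, at depth 4.

4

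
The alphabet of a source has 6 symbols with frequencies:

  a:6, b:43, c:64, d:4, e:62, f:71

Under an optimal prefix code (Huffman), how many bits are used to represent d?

4

Repeatedly merge the two smallest:
combine d(4), a(6) → 10
combine 10, b(43) → 53
combine 53, e(62) → 115
combine c(64), f(71) → 135
combine 115, 135 → 250
The subtree containing d is merged 4 times, so code length = 4.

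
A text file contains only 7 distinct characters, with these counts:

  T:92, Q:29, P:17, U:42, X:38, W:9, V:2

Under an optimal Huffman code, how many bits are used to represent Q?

3

Build the tree from the bottom:
merge V(2) and W(9): 11
merge 11 and P(17): 28
merge 28 and Q(29): 57
merge X(38) and U(42): 80
merge 57 and 80: 137
merge T(92) and 137: 229
Q's leaf is at depth 3, giving a 3-bit codeword.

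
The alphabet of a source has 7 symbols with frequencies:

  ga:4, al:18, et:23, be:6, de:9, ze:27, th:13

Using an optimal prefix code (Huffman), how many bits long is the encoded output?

260

Greedily combine the two least-frequent nodes:
combine ga(4), be(6) → 10
combine de(9), 10 → 19
combine th(13), al(18) → 31
combine 19, et(23) → 42
combine ze(27), 31 → 58
combine 42, 58 → 100
Each symbol's bit-cost is frequency × depth; summing gives 260 bits (equivalently 10 + 19 + 31 + 42 + 58 + 100).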